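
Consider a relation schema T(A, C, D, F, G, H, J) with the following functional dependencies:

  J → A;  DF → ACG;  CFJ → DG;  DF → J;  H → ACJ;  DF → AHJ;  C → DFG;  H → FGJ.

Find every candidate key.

{C}⁺: C→DFG adds D, F, G; DF→ACG adds A; DF→J adds J; DF→AHJ adds H → {A, C, D, F, G, H, J}.
{H}⁺: H→ACJ adds A, C, J; C→DFG adds D, F, G → {A, C, D, F, G, H, J}.
{D, F}⁺: DF→ACG adds A, C, G; DF→J adds J; DF→AHJ adds H → {A, C, D, F, G, H, J}. Minimal: {F}⁺ = {F}; {D}⁺ = {D} — none reach the full schema.

{C}; {H}; {D, F}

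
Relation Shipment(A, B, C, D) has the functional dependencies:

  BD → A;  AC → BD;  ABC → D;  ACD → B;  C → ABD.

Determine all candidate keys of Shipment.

{C}

Attribute C never appears on the right-hand side of any dependency, so C must belong to every candidate key.
{C}⁺ = {A, B, C, D}, which is all of the schema, so {C} is the only candidate key.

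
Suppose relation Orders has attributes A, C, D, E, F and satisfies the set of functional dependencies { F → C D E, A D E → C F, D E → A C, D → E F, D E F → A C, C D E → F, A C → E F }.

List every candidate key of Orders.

{D}⁺: D→EF adds E, F; DEF→AC adds A, C → {A, C, D, E, F}.
{F}⁺: F→CDE adds C, D, E; DE→AC adds A → {A, C, D, E, F}.
{A, C}⁺: AC→EF adds E, F; F→CDE adds D → {A, C, D, E, F}. Minimal: {C}⁺ = {C}; {A}⁺ = {A} — none reach the full schema.
Any other superkey contains one of these as a subset, so there are no further candidate keys.

{D}; {F}; {A, C}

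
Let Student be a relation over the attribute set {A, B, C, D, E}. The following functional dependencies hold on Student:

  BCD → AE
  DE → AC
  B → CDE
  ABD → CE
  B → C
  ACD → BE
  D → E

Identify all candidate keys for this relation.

(B), (D)

{B}⁺: B→CDE adds C, D, E; BCD→AE adds A → {A, B, C, D, E}.
{D}⁺: D→E adds E; DE→AC adds A, C; ACD→BE adds B → {A, B, C, D, E}.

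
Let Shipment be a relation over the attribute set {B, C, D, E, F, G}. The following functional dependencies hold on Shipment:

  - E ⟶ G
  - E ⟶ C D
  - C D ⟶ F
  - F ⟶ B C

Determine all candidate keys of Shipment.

Attribute E never appears on the right-hand side of any dependency, so E must belong to every candidate key.
{E}⁺ = {B, C, D, E, F, G}, which is all of the schema, so {E} is the only candidate key.

{E}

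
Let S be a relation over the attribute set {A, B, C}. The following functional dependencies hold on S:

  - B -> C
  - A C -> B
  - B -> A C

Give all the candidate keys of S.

B, AC

{B}⁺: B→C adds C; B→AC adds A → {A, B, C}.
{A, C}⁺: AC→B adds B → {A, B, C}. Minimal: {C}⁺ = {C}; {A}⁺ = {A} — none reach the full schema.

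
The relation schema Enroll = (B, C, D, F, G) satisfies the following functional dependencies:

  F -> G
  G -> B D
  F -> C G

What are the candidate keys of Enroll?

Attribute F never appears on the right-hand side of any dependency, so F must belong to every candidate key.
{F}⁺ = {B, C, D, F, G}, which is all of the schema, so {F} is the only candidate key.

{F}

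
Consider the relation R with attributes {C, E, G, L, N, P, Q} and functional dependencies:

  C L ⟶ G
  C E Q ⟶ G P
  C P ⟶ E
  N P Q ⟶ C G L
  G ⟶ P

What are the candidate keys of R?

{G, N, Q}, {N, P, Q}, {C, E, N, Q}, {C, L, N, Q}

Attributes N, Q never appear on any right-hand side, so every candidate key must contain {N, Q}.
{N, Q}⁺ = {N, Q}, which is not all of the schema, so we must add further attributes.
{G, N, Q}⁺: G→P adds P; NPQ→CGL adds C, L; CP→E adds E → {C, E, G, L, N, P, Q}. Minimal: {N, Q}⁺ = {N, Q}; {G, Q}⁺ = {G, P, Q}; {G, N}⁺ = {G, N, P} — none reach the full schema.
{N, P, Q}⁺: NPQ→CGL adds C, G, L; CP→E adds E → {C, E, G, L, N, P, Q}. Minimal: {P, Q}⁺ = {P, Q}; {N, Q}⁺ = {N, Q}; {N, P}⁺ = {N, P} — none reach the full schema.
{C, E, N, Q}⁺: CEQ→GP adds G, P; NPQ→CGL adds L → {C, E, G, L, N, P, Q}. Minimal: {E, N, Q}⁺ = {E, N, Q}; {C, N, Q}⁺ = {C, N, Q}; {C, E, Q}⁺ = {C, E, G, P, Q}; … — none reach the full schema.
{C, L, N, Q}⁺: CL→G adds G; G→P adds P; CP→E adds E → {C, E, G, L, N, P, Q}. Minimal: {L, N, Q}⁺ = {L, N, Q}; {C, N, Q}⁺ = {C, N, Q}; {C, L, Q}⁺ = {C, E, G, L, P, Q}; … — none reach the full schema.
Any other superkey contains one of these as a subset, so there are no further candidate keys.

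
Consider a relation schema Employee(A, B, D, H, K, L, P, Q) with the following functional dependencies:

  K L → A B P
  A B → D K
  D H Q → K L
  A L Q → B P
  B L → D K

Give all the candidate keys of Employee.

DHQ, ABHQ, AHLQ, BHLQ, HKLQ

Attributes H, Q never appear on any right-hand side, so every candidate key must contain {H, Q}.
{H, Q}⁺ = {H, Q}, which is not all of the schema, so we must add further attributes.
{D, H, Q}⁺: DHQ→KL adds K, L; KL→ABP adds A, B, P → {A, B, D, H, K, L, P, Q}. Minimal: {H, Q}⁺ = {H, Q}; {D, Q}⁺ = {D, Q}; {D, H}⁺ = {D, H} — none reach the full schema.
{A, B, H, Q}⁺: AB→DK adds D, K; DHQ→KL adds L; ALQ→BP adds P → {A, B, D, H, K, L, P, Q}. Minimal: {B, H, Q}⁺ = {B, H, Q}; {A, H, Q}⁺ = {A, H, Q}; {A, B, Q}⁺ = {A, B, D, K, Q}; … — none reach the full schema.
{A, H, L, Q}⁺: ALQ→BP adds B, P; BL→DK adds D, K → {A, B, D, H, K, L, P, Q}. Minimal: {H, L, Q}⁺ = {H, L, Q}; {A, L, Q}⁺ = {A, B, D, K, L, P, Q}; {A, H, Q}⁺ = {A, H, Q}; … — none reach the full schema.
{B, H, L, Q}⁺: BL→DK adds D, K; KL→ABP adds A, P → {A, B, D, H, K, L, P, Q}. Minimal: {H, L, Q}⁺ = {H, L, Q}; {B, L, Q}⁺ = {A, B, D, K, L, P, Q}; {B, H, Q}⁺ = {B, H, Q}; … — none reach the full schema.
{H, K, L, Q}⁺: KL→ABP adds A, B, P; AB→DK adds D → {A, B, D, H, K, L, P, Q}. Minimal: {K, L, Q}⁺ = {A, B, D, K, L, P, Q}; {H, L, Q}⁺ = {H, L, Q}; {H, K, Q}⁺ = {H, K, Q}; … — none reach the full schema.
Any other superkey contains one of these as a subset, so there are no further candidate keys.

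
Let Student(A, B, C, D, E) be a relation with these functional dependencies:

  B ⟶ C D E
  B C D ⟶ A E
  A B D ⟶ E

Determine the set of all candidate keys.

Attribute B never appears on the right-hand side of any dependency, so B must belong to every candidate key.
{B}⁺ = {A, B, C, D, E}, which is all of the schema, so {B} is the only candidate key.

(B)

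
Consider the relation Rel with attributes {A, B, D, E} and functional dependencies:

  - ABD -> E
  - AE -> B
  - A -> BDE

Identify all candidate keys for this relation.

Attribute A never appears on the right-hand side of any dependency, so A must belong to every candidate key.
{A}⁺ = {A, B, D, E}, which is all of the schema, so {A} is the only candidate key.

(A)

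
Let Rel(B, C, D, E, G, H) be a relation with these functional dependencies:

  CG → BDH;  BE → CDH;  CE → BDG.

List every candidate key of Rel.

Attribute E never appears on the right-hand side of any dependency, so E must belong to every candidate key.
{E}⁺ = {E}, which is not all of the schema, so we must add further attributes.
{B, E}⁺: BE→CDH adds C, D, H; CE→BDG adds G → {B, C, D, E, G, H}. Minimal: {E}⁺ = {E}; {B}⁺ = {B} — none reach the full schema.
{C, E}⁺: CE→BDG adds B, D, G; CG→BDH adds H → {B, C, D, E, G, H}. Minimal: {E}⁺ = {E}; {C}⁺ = {C} — none reach the full schema.

BE; CE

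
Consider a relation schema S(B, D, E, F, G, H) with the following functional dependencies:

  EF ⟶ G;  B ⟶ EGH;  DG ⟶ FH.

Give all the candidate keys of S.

Attributes B, D never appear on any right-hand side, so every candidate key must contain {B, D}.
{B, D}⁺ = {B, D, E, F, G, H}, which is all of the schema, so {B, D} is the only candidate key.

{B, D}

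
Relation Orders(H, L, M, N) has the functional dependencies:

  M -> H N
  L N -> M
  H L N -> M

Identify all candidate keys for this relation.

(L, M), (L, N)

Attribute L never appears on the right-hand side of any dependency, so L must belong to every candidate key.
{L}⁺ = {L}, which is not all of the schema, so we must add further attributes.
{L, M}⁺: M→HN adds H, N → {H, L, M, N}. Minimal: {M}⁺ = {H, M, N}; {L}⁺ = {L} — none reach the full schema.
{L, N}⁺: LN→M adds M; M→HN adds H → {H, L, M, N}. Minimal: {N}⁺ = {N}; {L}⁺ = {L} — none reach the full schema.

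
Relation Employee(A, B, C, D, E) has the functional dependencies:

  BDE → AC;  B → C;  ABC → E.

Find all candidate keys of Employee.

(A, B, D), (B, D, E)

Attributes B, D never appear on any right-hand side, so every candidate key must contain {B, D}.
{B, D}⁺ = {B, C, D}, which is not all of the schema, so we must add further attributes.
{A, B, D}⁺: B→C adds C; ABC→E adds E → {A, B, C, D, E}.
{B, D, E}⁺: BDE→AC adds A, C → {A, B, C, D, E}.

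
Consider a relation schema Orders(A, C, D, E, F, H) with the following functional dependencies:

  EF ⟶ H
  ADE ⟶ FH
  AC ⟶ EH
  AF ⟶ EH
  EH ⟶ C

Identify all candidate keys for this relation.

(A, C, D); (A, D, E); (A, D, F)

Attributes A, D never appear on any right-hand side, so every candidate key must contain {A, D}.
{A, D}⁺ = {A, D}, which is not all of the schema, so we must add further attributes.
{A, C, D}⁺: AC→EH adds E, H; ADE→FH adds F → {A, C, D, E, F, H}. Minimal: {C, D}⁺ = {C, D}; {A, D}⁺ = {A, D}; {A, C}⁺ = {A, C, E, H} — none reach the full schema.
{A, D, E}⁺: ADE→FH adds F, H; EH→C adds C → {A, C, D, E, F, H}. Minimal: {D, E}⁺ = {D, E}; {A, E}⁺ = {A, E}; {A, D}⁺ = {A, D} — none reach the full schema.
{A, D, F}⁺: AF→EH adds E, H; EH→C adds C → {A, C, D, E, F, H}. Minimal: {D, F}⁺ = {D, F}; {A, F}⁺ = {A, C, E, F, H}; {A, D}⁺ = {A, D} — none reach the full schema.
Any other superkey contains one of these as a subset, so there are no further candidate keys.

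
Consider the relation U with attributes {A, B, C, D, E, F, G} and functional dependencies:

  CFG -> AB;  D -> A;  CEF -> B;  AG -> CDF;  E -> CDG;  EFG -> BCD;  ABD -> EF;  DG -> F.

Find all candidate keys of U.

E; AG; BD; DG; CFG

{E}⁺: E→CDG adds C, D, G; DG→F adds F; CFG→AB adds A, B → {A, B, C, D, E, F, G}.
{A, G}⁺: AG→CDF adds C, D, F; CFG→AB adds B; ABD→EF adds E → {A, B, C, D, E, F, G}.
{B, D}⁺: D→A adds A; ABD→EF adds E, F; E→CDG adds C, G → {A, B, C, D, E, F, G}.
{D, G}⁺: D→A adds A; AG→CDF adds C, F; CFG→AB adds B; ABD→EF adds E → {A, B, C, D, E, F, G}.
{C, F, G}⁺: CFG→AB adds A, B; AG→CDF adds D; ABD→EF adds E → {A, B, C, D, E, F, G}.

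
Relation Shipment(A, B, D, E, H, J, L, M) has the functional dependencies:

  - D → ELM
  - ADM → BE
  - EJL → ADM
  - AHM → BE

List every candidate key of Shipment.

Attributes H, J never appear on any right-hand side, so every candidate key must contain {H, J}.
{H, J}⁺ = {H, J}, which is not all of the schema, so we must add further attributes.
{D, H, J}⁺: D→ELM adds E, L, M; EJL→ADM adds A; AHM→BE adds B → {A, B, D, E, H, J, L, M}. Minimal: {H, J}⁺ = {H, J}; {D, J}⁺ = {A, B, D, E, J, L, M}; {D, H}⁺ = {D, E, H, L, M} — none reach the full schema.
{E, H, J, L}⁺: EJL→ADM adds A, D, M; AHM→BE adds B → {A, B, D, E, H, J, L, M}. Minimal: {H, J, L}⁺ = {H, J, L}; {E, J, L}⁺ = {A, B, D, E, J, L, M}; {E, H, L}⁺ = {E, H, L}; … — none reach the full schema.
{A, H, J, L, M}⁺: AHM→BE adds B, E; EJL→ADM adds D → {A, B, D, E, H, J, L, M}. Minimal: {H, J, L, M}⁺ = {H, J, L, M}; {A, J, L, M}⁺ = {A, J, L, M}; {A, H, L, M}⁺ = {A, B, E, H, L, M}; … — none reach the full schema.
Any other superkey contains one of these as a subset, so there are no further candidate keys.

{D, H, J}, {E, H, J, L}, {A, H, J, L, M}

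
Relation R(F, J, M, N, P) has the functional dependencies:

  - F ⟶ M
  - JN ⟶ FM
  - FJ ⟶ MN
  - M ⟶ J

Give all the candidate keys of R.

Attribute P never appears on the right-hand side of any dependency, so P must belong to every candidate key.
{P}⁺ = {P}, which is not all of the schema, so we must add further attributes.
{F, P}⁺: F→M adds M; M→J adds J; FJ→MN adds N → {F, J, M, N, P}. Minimal: {P}⁺ = {P}; {F}⁺ = {F, J, M, N} — none reach the full schema.
{J, N, P}⁺: JN→FM adds F, M → {F, J, M, N, P}. Minimal: {N, P}⁺ = {N, P}; {J, P}⁺ = {J, P}; {J, N}⁺ = {F, J, M, N} — none reach the full schema.
{M, N, P}⁺: M→J adds J; JN→FM adds F → {F, J, M, N, P}. Minimal: {N, P}⁺ = {N, P}; {M, P}⁺ = {J, M, P}; {M, N}⁺ = {F, J, M, N} — none reach the full schema.
Any other superkey contains one of these as a subset, so there are no further candidate keys.

(F, P), (J, N, P), (M, N, P)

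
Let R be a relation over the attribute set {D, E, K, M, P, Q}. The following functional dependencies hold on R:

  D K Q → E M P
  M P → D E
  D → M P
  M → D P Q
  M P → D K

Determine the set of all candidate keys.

D; M

{D}⁺: D→MP adds M, P; M→DPQ adds Q; MP→DK adds K; DKQ→EMP adds E → {D, E, K, M, P, Q}.
{M}⁺: M→DPQ adds D, P, Q; MP→DK adds K; DKQ→EMP adds E → {D, E, K, M, P, Q}.
Any other superkey contains one of these as a subset, so there are no further candidate keys.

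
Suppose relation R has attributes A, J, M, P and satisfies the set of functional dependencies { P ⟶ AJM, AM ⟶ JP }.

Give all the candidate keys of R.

{P}⁺: P→AJM adds A, J, M → {A, J, M, P}.
{A, M}⁺: AM→JP adds J, P → {A, J, M, P}. Minimal: {M}⁺ = {M}; {A}⁺ = {A} — none reach the full schema.

{P}, {A, M}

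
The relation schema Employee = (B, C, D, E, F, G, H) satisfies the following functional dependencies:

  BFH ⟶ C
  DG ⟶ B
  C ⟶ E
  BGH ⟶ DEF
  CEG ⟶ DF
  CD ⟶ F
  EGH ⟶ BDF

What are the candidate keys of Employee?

BGH; CGH; DGH; EGH

Attributes G, H never appear on any right-hand side, so every candidate key must contain {G, H}.
{G, H}⁺ = {G, H}, which is not all of the schema, so we must add further attributes.
{B, G, H}⁺: BGH→DEF adds D, E, F; BFH→C adds C → {B, C, D, E, F, G, H}. Minimal: {G, H}⁺ = {G, H}; {B, H}⁺ = {B, H}; {B, G}⁺ = {B, G} — none reach the full schema.
{C, G, H}⁺: C→E adds E; CEG→DF adds D, F; EGH→BDF adds B → {B, C, D, E, F, G, H}. Minimal: {G, H}⁺ = {G, H}; {C, H}⁺ = {C, E, H}; {C, G}⁺ = {B, C, D, E, F, G} — none reach the full schema.
{D, G, H}⁺: DG→B adds B; BGH→DEF adds E, F; BFH→C adds C → {B, C, D, E, F, G, H}. Minimal: {G, H}⁺ = {G, H}; {D, H}⁺ = {D, H}; {D, G}⁺ = {B, D, G} — none reach the full schema.
{E, G, H}⁺: EGH→BDF adds B, D, F; BFH→C adds C → {B, C, D, E, F, G, H}. Minimal: {G, H}⁺ = {G, H}; {E, H}⁺ = {E, H}; {E, G}⁺ = {E, G} — none reach the full schema.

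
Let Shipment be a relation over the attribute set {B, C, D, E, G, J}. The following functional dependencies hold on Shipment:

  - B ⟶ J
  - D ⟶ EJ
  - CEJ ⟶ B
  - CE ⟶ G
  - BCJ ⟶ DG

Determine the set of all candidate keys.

(B, C); (C, D); (C, E, J)

Attribute C never appears on the right-hand side of any dependency, so C must belong to every candidate key.
{C}⁺ = {C}, which is not all of the schema, so we must add further attributes.
{B, C}⁺: B→J adds J; BCJ→DG adds D, G; D→EJ adds E → {B, C, D, E, G, J}. Minimal: {C}⁺ = {C}; {B}⁺ = {B, J} — none reach the full schema.
{C, D}⁺: D→EJ adds E, J; CEJ→B adds B; CE→G adds G → {B, C, D, E, G, J}. Minimal: {D}⁺ = {D, E, J}; {C}⁺ = {C} — none reach the full schema.
{C, E, J}⁺: CEJ→B adds B; CE→G adds G; BCJ→DG adds D → {B, C, D, E, G, J}. Minimal: {E, J}⁺ = {E, J}; {C, J}⁺ = {C, J}; {C, E}⁺ = {C, E, G} — none reach the full schema.
Any other superkey contains one of these as a subset, so there are no further candidate keys.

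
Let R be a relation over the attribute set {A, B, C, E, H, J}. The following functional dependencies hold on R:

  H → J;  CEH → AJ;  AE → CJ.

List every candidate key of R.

Attributes B, E, H never appear on any right-hand side, so every candidate key must contain {B, E, H}.
{B, E, H}⁺ = {B, E, H, J}, which is not all of the schema, so we must add further attributes.
{A, B, E, H}⁺: H→J adds J; AE→CJ adds C → {A, B, C, E, H, J}. Minimal: {B, E, H}⁺ = {B, E, H, J}; {A, E, H}⁺ = {A, C, E, H, J}; {A, B, H}⁺ = {A, B, H, J}; … — none reach the full schema.
{B, C, E, H}⁺: H→J adds J; CEH→AJ adds A → {A, B, C, E, H, J}. Minimal: {C, E, H}⁺ = {A, C, E, H, J}; {B, E, H}⁺ = {B, E, H, J}; {B, C, H}⁺ = {B, C, H, J}; … — none reach the full schema.

(A, B, E, H), (B, C, E, H)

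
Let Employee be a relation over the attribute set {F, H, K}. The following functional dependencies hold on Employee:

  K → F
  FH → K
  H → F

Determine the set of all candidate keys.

Attribute H never appears on the right-hand side of any dependency, so H must belong to every candidate key.
{H}⁺ = {F, H, K}, which is all of the schema, so {H} is the only candidate key.

(H)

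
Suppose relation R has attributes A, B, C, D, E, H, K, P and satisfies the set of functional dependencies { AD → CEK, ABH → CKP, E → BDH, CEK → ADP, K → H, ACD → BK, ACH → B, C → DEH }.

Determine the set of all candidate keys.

{A, C}⁺: C→DEH adds D, E, H; AD→CEK adds K; E→BDH adds B; CEK→ADP adds P → {A, B, C, D, E, H, K, P}. Minimal: {C}⁺ = {B, C, D, E, H}; {A}⁺ = {A} — none reach the full schema.
{A, D}⁺: AD→CEK adds C, E, K; E→BDH adds B, H; CEK→ADP adds P → {A, B, C, D, E, H, K, P}. Minimal: {D}⁺ = {D}; {A}⁺ = {A} — none reach the full schema.
{A, E}⁺: E→BDH adds B, D, H; AD→CEK adds C, K; ABH→CKP adds P → {A, B, C, D, E, H, K, P}. Minimal: {E}⁺ = {B, D, E, H}; {A}⁺ = {A} — none reach the full schema.
{C, K}⁺: K→H adds H; C→DEH adds D, E; E→BDH adds B; CEK→ADP adds A, P → {A, B, C, D, E, H, K, P}. Minimal: {K}⁺ = {H, K}; {C}⁺ = {B, C, D, E, H} — none reach the full schema.
{A, B, H}⁺: ABH→CKP adds C, K, P; C→DEH adds D, E → {A, B, C, D, E, H, K, P}. Minimal: {B, H}⁺ = {B, H}; {A, H}⁺ = {A, H}; {A, B}⁺ = {A, B} — none reach the full schema.
{A, B, K}⁺: K→H adds H; ABH→CKP adds C, P; C→DEH adds D, E → {A, B, C, D, E, H, K, P}. Minimal: {B, K}⁺ = {B, H, K}; {A, K}⁺ = {A, H, K}; {A, B}⁺ = {A, B} — none reach the full schema.
Any other superkey contains one of these as a subset, so there are no further candidate keys.

(A, C), (A, D), (A, E), (C, K), (A, B, H), (A, B, K)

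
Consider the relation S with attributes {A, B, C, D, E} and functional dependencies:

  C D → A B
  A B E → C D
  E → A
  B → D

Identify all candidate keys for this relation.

Attribute E never appears on the right-hand side of any dependency, so E must belong to every candidate key.
{E}⁺ = {A, E}, which is not all of the schema, so we must add further attributes.
{B, E}⁺: E→A adds A; B→D adds D; ABE→CD adds C → {A, B, C, D, E}. Minimal: {E}⁺ = {A, E}; {B}⁺ = {B, D} — none reach the full schema.
{C, D, E}⁺: CD→AB adds A, B → {A, B, C, D, E}. Minimal: {D, E}⁺ = {A, D, E}; {C, E}⁺ = {A, C, E}; {C, D}⁺ = {A, B, C, D} — none reach the full schema.
Any other superkey contains one of these as a subset, so there are no further candidate keys.

{B, E}, {C, D, E}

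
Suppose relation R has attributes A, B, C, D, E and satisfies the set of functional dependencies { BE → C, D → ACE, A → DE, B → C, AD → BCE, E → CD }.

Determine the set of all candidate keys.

{A}⁺: A→DE adds D, E; AD→BCE adds B, C → {A, B, C, D, E}.
{D}⁺: D→ACE adds A, C, E; AD→BCE adds B → {A, B, C, D, E}.
{E}⁺: E→CD adds C, D; D→ACE adds A; AD→BCE adds B → {A, B, C, D, E}.

{A}, {D}, {E}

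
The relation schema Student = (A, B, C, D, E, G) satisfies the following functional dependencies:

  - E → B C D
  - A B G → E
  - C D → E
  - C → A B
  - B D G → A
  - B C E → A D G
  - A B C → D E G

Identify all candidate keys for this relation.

(C), (E), (A, B, G), (B, D, G)

{C}⁺: C→AB adds A, B; ABC→DEG adds D, E, G → {A, B, C, D, E, G}.
{E}⁺: E→BCD adds B, C, D; C→AB adds A; BCE→ADG adds G → {A, B, C, D, E, G}.
{A, B, G}⁺: ABG→E adds E; E→BCD adds C, D → {A, B, C, D, E, G}. Minimal: {B, G}⁺ = {B, G}; {A, G}⁺ = {A, G}; {A, B}⁺ = {A, B} — none reach the full schema.
{B, D, G}⁺: BDG→A adds A; ABG→E adds E; E→BCD adds C → {A, B, C, D, E, G}. Minimal: {D, G}⁺ = {D, G}; {B, G}⁺ = {B, G}; {B, D}⁺ = {B, D} — none reach the full schema.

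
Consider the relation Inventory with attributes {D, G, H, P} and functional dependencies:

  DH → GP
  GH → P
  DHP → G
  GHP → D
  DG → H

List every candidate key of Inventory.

{D, G}⁺: DG→H adds H; DH→GP adds P → {D, G, H, P}. Minimal: {G}⁺ = {G}; {D}⁺ = {D} — none reach the full schema.
{D, H}⁺: DH→GP adds G, P → {D, G, H, P}. Minimal: {H}⁺ = {H}; {D}⁺ = {D} — none reach the full schema.
{G, H}⁺: GH→P adds P; GHP→D adds D → {D, G, H, P}. Minimal: {H}⁺ = {H}; {G}⁺ = {G} — none reach the full schema.

{D, G}; {D, H}; {G, H}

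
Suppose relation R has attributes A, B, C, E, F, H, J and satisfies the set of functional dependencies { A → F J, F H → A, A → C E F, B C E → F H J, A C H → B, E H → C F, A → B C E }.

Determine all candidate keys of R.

{A}⁺: A→FJ adds F, J; A→CEF adds C, E; A→BCE adds B; BCE→FHJ adds H → {A, B, C, E, F, H, J}.
{E, H}⁺: EH→CF adds C, F; FH→A adds A; ACH→B adds B; A→FJ adds J → {A, B, C, E, F, H, J}. Minimal: {H}⁺ = {H}; {E}⁺ = {E} — none reach the full schema.
{F, H}⁺: FH→A adds A; A→CEF adds C, E; ACH→B adds B; A→FJ adds J → {A, B, C, E, F, H, J}. Minimal: {H}⁺ = {H}; {F}⁺ = {F} — none reach the full schema.
{B, C, E}⁺: BCE→FHJ adds F, H, J; FH→A adds A → {A, B, C, E, F, H, J}. Minimal: {C, E}⁺ = {C, E}; {B, E}⁺ = {B, E}; {B, C}⁺ = {B, C} — none reach the full schema.

{A}; {E, H}; {F, H}; {B, C, E}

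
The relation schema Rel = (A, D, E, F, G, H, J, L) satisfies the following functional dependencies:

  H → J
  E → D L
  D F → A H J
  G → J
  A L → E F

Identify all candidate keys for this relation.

Attribute G never appears on the right-hand side of any dependency, so G must belong to every candidate key.
{G}⁺ = {G, J}, which is not all of the schema, so we must add further attributes.
{A, E, G}⁺: E→DL adds D, L; G→J adds J; AL→EF adds F; DF→AHJ adds H → {A, D, E, F, G, H, J, L}. Minimal: {E, G}⁺ = {D, E, G, J, L}; {A, G}⁺ = {A, G, J}; {A, E}⁺ = {A, D, E, F, H, J, L} — none reach the full schema.
{A, G, L}⁺: G→J adds J; AL→EF adds E, F; E→DL adds D; DF→AHJ adds H → {A, D, E, F, G, H, J, L}. Minimal: {G, L}⁺ = {G, J, L}; {A, L}⁺ = {A, D, E, F, H, J, L}; {A, G}⁺ = {A, G, J} — none reach the full schema.
{E, F, G}⁺: E→DL adds D, L; DF→AHJ adds A, H, J → {A, D, E, F, G, H, J, L}. Minimal: {F, G}⁺ = {F, G, J}; {E, G}⁺ = {D, E, G, J, L}; {E, F}⁺ = {A, D, E, F, H, J, L} — none reach the full schema.
{D, F, G, L}⁺: DF→AHJ adds A, H, J; AL→EF adds E → {A, D, E, F, G, H, J, L}. Minimal: {F, G, L}⁺ = {F, G, J, L}; {D, G, L}⁺ = {D, G, J, L}; {D, F, L}⁺ = {A, D, E, F, H, J, L}; … — none reach the full schema.
Any other superkey contains one of these as a subset, so there are no further candidate keys.

{A, E, G}, {A, G, L}, {E, F, G}, {D, F, G, L}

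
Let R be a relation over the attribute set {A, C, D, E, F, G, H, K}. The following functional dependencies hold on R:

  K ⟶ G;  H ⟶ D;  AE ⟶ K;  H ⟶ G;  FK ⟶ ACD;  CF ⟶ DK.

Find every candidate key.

Attributes E, F, H never appear on any right-hand side, so every candidate key must contain {E, F, H}.
{E, F, H}⁺ = {D, E, F, G, H}, which is not all of the schema, so we must add further attributes.
{A, E, F, H}⁺: H→D adds D; AE→K adds K; H→G adds G; FK→ACD adds C → {A, C, D, E, F, G, H, K}. Minimal: {E, F, H}⁺ = {D, E, F, G, H}; {A, F, H}⁺ = {A, D, F, G, H}; {A, E, H}⁺ = {A, D, E, G, H, K}; … — none reach the full schema.
{C, E, F, H}⁺: H→D adds D; H→G adds G; CF→DK adds K; FK→ACD adds A → {A, C, D, E, F, G, H, K}. Minimal: {E, F, H}⁺ = {D, E, F, G, H}; {C, F, H}⁺ = {A, C, D, F, G, H, K}; {C, E, H}⁺ = {C, D, E, G, H}; … — none reach the full schema.
{E, F, H, K}⁺: K→G adds G; H→D adds D; FK→ACD adds A, C → {A, C, D, E, F, G, H, K}. Minimal: {F, H, K}⁺ = {A, C, D, F, G, H, K}; {E, H, K}⁺ = {D, E, G, H, K}; {E, F, K}⁺ = {A, C, D, E, F, G, K}; … — none reach the full schema.

(A, E, F, H); (C, E, F, H); (E, F, H, K)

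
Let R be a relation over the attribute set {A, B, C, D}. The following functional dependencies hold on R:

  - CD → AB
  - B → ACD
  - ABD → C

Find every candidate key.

(B), (C, D)

{B}⁺: B→ACD adds A, C, D → {A, B, C, D}.
{C, D}⁺: CD→AB adds A, B → {A, B, C, D}. Minimal: {D}⁺ = {D}; {C}⁺ = {C} — none reach the full schema.
Any other superkey contains one of these as a subset, so there are no further candidate keys.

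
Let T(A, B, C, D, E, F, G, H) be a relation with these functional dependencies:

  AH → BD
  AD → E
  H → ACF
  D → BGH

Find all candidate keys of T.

{D}⁺: D→BGH adds B, G, H; H→ACF adds A, C, F; AD→E adds E → {A, B, C, D, E, F, G, H}.
{H}⁺: H→ACF adds A, C, F; AH→BD adds B, D; AD→E adds E; D→BGH adds G → {A, B, C, D, E, F, G, H}.
Any other superkey contains one of these as a subset, so there are no further candidate keys.

{D}; {H}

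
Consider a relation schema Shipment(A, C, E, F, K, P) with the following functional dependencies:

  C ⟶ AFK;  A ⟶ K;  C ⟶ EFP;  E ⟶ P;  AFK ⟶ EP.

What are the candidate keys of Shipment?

(C)

Attribute C never appears on the right-hand side of any dependency, so C must belong to every candidate key.
{C}⁺ = {A, C, E, F, K, P}, which is all of the schema, so {C} is the only candidate key.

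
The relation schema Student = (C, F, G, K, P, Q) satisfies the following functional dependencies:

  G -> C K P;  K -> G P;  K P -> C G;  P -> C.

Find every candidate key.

(F, G, Q), (F, K, Q)

{F, G, Q}⁺: G→CKP adds C, K, P → {C, F, G, K, P, Q}. Minimal: {G, Q}⁺ = {C, G, K, P, Q}; {F, Q}⁺ = {F, Q}; {F, G}⁺ = {C, F, G, K, P} — none reach the full schema.
{F, K, Q}⁺: K→GP adds G, P; KP→CG adds C → {C, F, G, K, P, Q}. Minimal: {K, Q}⁺ = {C, G, K, P, Q}; {F, Q}⁺ = {F, Q}; {F, K}⁺ = {C, F, G, K, P} — none reach the full schema.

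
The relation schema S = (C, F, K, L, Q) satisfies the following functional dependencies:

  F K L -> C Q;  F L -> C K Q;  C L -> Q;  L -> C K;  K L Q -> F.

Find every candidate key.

L

Attribute L never appears on the right-hand side of any dependency, so L must belong to every candidate key.
{L}⁺ = {C, F, K, L, Q}, which is all of the schema, so {L} is the only candidate key.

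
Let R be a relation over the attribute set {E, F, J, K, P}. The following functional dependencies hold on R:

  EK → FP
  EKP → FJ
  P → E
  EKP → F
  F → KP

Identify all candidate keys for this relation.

(F), (E, K), (K, P)

{F}⁺: F→KP adds K, P; P→E adds E; EKP→FJ adds J → {E, F, J, K, P}.
{E, K}⁺: EK→FP adds F, P; EKP→FJ adds J → {E, F, J, K, P}.
{K, P}⁺: P→E adds E; EKP→F adds F; EKP→FJ adds J → {E, F, J, K, P}.
Any other superkey contains one of these as a subset, so there are no further candidate keys.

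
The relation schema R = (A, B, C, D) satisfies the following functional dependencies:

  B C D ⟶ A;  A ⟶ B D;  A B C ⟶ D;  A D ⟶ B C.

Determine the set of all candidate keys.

{A}⁺: A→BD adds B, D; AD→BC adds C → {A, B, C, D}.
{B, C, D}⁺: BCD→A adds A → {A, B, C, D}.
Any other superkey contains one of these as a subset, so there are no further candidate keys.

A, BCD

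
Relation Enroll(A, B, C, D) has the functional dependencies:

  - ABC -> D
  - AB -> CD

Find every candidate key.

AB

{A, B}⁺: AB→CD adds C, D → {A, B, C, D}. Minimal: {B}⁺ = {B}; {A}⁺ = {A} — none reach the full schema.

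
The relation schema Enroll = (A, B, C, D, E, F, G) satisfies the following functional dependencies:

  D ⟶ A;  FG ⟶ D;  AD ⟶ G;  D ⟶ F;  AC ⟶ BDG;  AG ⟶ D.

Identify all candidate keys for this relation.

Attributes C, E never appear on any right-hand side, so every candidate key must contain {C, E}.
{C, E}⁺ = {C, E}, which is not all of the schema, so we must add further attributes.
{A, C, E}⁺: AC→BDG adds B, D, G; D→F adds F → {A, B, C, D, E, F, G}. Minimal: {C, E}⁺ = {C, E}; {A, E}⁺ = {A, E}; {A, C}⁺ = {A, B, C, D, F, G} — none reach the full schema.
{C, D, E}⁺: D→A adds A; AD→G adds G; D→F adds F; AC→BDG adds B → {A, B, C, D, E, F, G}. Minimal: {D, E}⁺ = {A, D, E, F, G}; {C, E}⁺ = {C, E}; {C, D}⁺ = {A, B, C, D, F, G} — none reach the full schema.
{C, E, F, G}⁺: FG→D adds D; D→A adds A; AC→BDG adds B → {A, B, C, D, E, F, G}. Minimal: {E, F, G}⁺ = {A, D, E, F, G}; {C, F, G}⁺ = {A, B, C, D, F, G}; {C, E, G}⁺ = {C, E, G}; … — none reach the full schema.
Any other superkey contains one of these as a subset, so there are no further candidate keys.

(A, C, E); (C, D, E); (C, E, F, G)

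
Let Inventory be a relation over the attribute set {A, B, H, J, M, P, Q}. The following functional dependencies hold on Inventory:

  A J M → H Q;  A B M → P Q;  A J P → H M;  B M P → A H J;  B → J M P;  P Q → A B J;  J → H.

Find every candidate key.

{B}, {P, Q}, {A, J, P}

{B}⁺: B→JMP adds J, M, P; J→H adds H; BMP→AHJ adds A; AJM→HQ adds Q → {A, B, H, J, M, P, Q}.
{P, Q}⁺: PQ→ABJ adds A, B, J; J→H adds H; AJP→HM adds M → {A, B, H, J, M, P, Q}.
{A, J, P}⁺: AJP→HM adds H, M; AJM→HQ adds Q; PQ→ABJ adds B → {A, B, H, J, M, P, Q}.
Any other superkey contains one of these as a subset, so there are no further candidate keys.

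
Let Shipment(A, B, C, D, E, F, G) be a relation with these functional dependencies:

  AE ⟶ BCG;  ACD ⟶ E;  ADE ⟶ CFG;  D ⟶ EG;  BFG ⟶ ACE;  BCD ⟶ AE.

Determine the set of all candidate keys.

{A, D}; {B, C, D}; {B, D, F}

Attribute D never appears on the right-hand side of any dependency, so D must belong to every candidate key.
{D}⁺ = {D, E, G}, which is not all of the schema, so we must add further attributes.
{A, D}⁺: D→EG adds E, G; AE→BCG adds B, C; ADE→CFG adds F → {A, B, C, D, E, F, G}. Minimal: {D}⁺ = {D, E, G}; {A}⁺ = {A} — none reach the full schema.
{B, C, D}⁺: D→EG adds E, G; BCD→AE adds A; ADE→CFG adds F → {A, B, C, D, E, F, G}. Minimal: {C, D}⁺ = {C, D, E, G}; {B, D}⁺ = {B, D, E, G}; {B, C}⁺ = {B, C} — none reach the full schema.
{B, D, F}⁺: D→EG adds E, G; BFG→ACE adds A, C → {A, B, C, D, E, F, G}. Minimal: {D, F}⁺ = {D, E, F, G}; {B, F}⁺ = {B, F}; {B, D}⁺ = {B, D, E, G} — none reach the full schema.
Any other superkey contains one of these as a subset, so there are no further candidate keys.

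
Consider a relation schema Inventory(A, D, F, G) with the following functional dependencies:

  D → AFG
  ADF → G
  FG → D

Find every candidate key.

(D); (F, G)

{D}⁺: D→AFG adds A, F, G → {A, D, F, G}.
{F, G}⁺: FG→D adds D; D→AFG adds A → {A, D, F, G}. Minimal: {G}⁺ = {G}; {F}⁺ = {F} — none reach the full schema.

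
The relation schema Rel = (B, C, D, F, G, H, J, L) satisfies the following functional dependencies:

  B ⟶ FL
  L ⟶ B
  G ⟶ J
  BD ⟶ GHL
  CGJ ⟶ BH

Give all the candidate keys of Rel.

BCD; CDG; CDL

Attributes C, D never appear on any right-hand side, so every candidate key must contain {C, D}.
{C, D}⁺ = {C, D}, which is not all of the schema, so we must add further attributes.
{B, C, D}⁺: B→FL adds F, L; BD→GHL adds G, H; G→J adds J → {B, C, D, F, G, H, J, L}.
{C, D, G}⁺: G→J adds J; CGJ→BH adds B, H; B→FL adds F, L → {B, C, D, F, G, H, J, L}.
{C, D, L}⁺: L→B adds B; BD→GHL adds G, H; B→FL adds F; G→J adds J → {B, C, D, F, G, H, J, L}.
Any other superkey contains one of these as a subset, so there are no further candidate keys.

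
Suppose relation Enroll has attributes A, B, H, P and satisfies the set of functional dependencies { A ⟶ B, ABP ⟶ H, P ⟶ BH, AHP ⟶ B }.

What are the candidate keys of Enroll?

{A, P}

Attributes A, P never appear on any right-hand side, so every candidate key must contain {A, P}.
{A, P}⁺ = {A, B, H, P}, which is all of the schema, so {A, P} is the only candidate key.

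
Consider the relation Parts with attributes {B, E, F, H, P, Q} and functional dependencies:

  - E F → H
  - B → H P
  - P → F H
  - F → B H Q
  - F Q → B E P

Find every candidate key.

(B), (F), (P)

{B}⁺: B→HP adds H, P; P→FH adds F; F→BHQ adds Q; FQ→BEP adds E → {B, E, F, H, P, Q}.
{F}⁺: F→BHQ adds B, H, Q; FQ→BEP adds E, P → {B, E, F, H, P, Q}.
{P}⁺: P→FH adds F, H; F→BHQ adds B, Q; FQ→BEP adds E → {B, E, F, H, P, Q}.
Any other superkey contains one of these as a subset, so there are no further candidate keys.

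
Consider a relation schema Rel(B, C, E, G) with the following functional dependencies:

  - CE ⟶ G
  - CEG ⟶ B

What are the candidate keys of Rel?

{C, E}

Attributes C, E never appear on any right-hand side, so every candidate key must contain {C, E}.
{C, E}⁺ = {B, C, E, G}, which is all of the schema, so {C, E} is the only candidate key.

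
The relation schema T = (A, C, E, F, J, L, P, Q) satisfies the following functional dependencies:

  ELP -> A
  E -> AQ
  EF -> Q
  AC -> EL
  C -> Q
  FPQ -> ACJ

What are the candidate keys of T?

Attributes F, P never appear on any right-hand side, so every candidate key must contain {F, P}.
{F, P}⁺ = {F, P}, which is not all of the schema, so we must add further attributes.
{C, F, P}⁺: C→Q adds Q; FPQ→ACJ adds A, J; AC→EL adds E, L → {A, C, E, F, J, L, P, Q}. Minimal: {F, P}⁺ = {F, P}; {C, P}⁺ = {C, P, Q}; {C, F}⁺ = {C, F, Q} — none reach the full schema.
{E, F, P}⁺: E→AQ adds A, Q; FPQ→ACJ adds C, J; AC→EL adds L → {A, C, E, F, J, L, P, Q}. Minimal: {F, P}⁺ = {F, P}; {E, P}⁺ = {A, E, P, Q}; {E, F}⁺ = {A, E, F, Q} — none reach the full schema.
{F, P, Q}⁺: FPQ→ACJ adds A, C, J; AC→EL adds E, L → {A, C, E, F, J, L, P, Q}. Minimal: {P, Q}⁺ = {P, Q}; {F, Q}⁺ = {F, Q}; {F, P}⁺ = {F, P} — none reach the full schema.
Any other superkey contains one of these as a subset, so there are no further candidate keys.

(C, F, P), (E, F, P), (F, P, Q)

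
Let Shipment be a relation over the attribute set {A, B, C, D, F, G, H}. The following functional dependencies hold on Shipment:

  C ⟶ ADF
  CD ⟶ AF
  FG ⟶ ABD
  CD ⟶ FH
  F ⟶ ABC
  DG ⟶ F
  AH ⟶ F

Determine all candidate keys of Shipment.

{C, G}⁺: C→ADF adds A, D, F; FG→ABD adds B; CD→FH adds H → {A, B, C, D, F, G, H}.
{D, G}⁺: DG→F adds F; FG→ABD adds A, B; F→ABC adds C; CD→FH adds H → {A, B, C, D, F, G, H}.
{F, G}⁺: FG→ABD adds A, B, D; F→ABC adds C; CD→FH adds H → {A, B, C, D, F, G, H}.
{A, G, H}⁺: AH→F adds F; FG→ABD adds B, D; F→ABC adds C → {A, B, C, D, F, G, H}.
Any other superkey contains one of these as a subset, so there are no further candidate keys.

(C, G); (D, G); (F, G); (A, G, H)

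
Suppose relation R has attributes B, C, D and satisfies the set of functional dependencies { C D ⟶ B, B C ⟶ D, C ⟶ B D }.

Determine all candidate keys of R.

Attribute C never appears on the right-hand side of any dependency, so C must belong to every candidate key.
{C}⁺ = {B, C, D}, which is all of the schema, so {C} is the only candidate key.

C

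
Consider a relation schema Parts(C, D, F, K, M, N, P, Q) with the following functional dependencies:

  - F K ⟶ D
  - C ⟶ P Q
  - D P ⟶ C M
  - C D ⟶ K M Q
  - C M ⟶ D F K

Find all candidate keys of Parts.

CDN, CMN, DNP, CFKN, FKNP

Attribute N never appears on the right-hand side of any dependency, so N must belong to every candidate key.
{N}⁺ = {N}, which is not all of the schema, so we must add further attributes.
{C, D, N}⁺: C→PQ adds P, Q; DP→CM adds M; CD→KMQ adds K; CM→DFK adds F → {C, D, F, K, M, N, P, Q}.
{C, M, N}⁺: C→PQ adds P, Q; CM→DFK adds D, F, K → {C, D, F, K, M, N, P, Q}.
{D, N, P}⁺: DP→CM adds C, M; CD→KMQ adds K, Q; CM→DFK adds F → {C, D, F, K, M, N, P, Q}.
{C, F, K, N}⁺: FK→D adds D; C→PQ adds P, Q; DP→CM adds M → {C, D, F, K, M, N, P, Q}.
{F, K, N, P}⁺: FK→D adds D; DP→CM adds C, M; CD→KMQ adds Q → {C, D, F, K, M, N, P, Q}.
Any other superkey contains one of these as a subset, so there are no further candidate keys.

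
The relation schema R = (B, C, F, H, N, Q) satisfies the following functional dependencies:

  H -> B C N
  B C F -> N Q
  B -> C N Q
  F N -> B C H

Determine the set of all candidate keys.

Attribute F never appears on the right-hand side of any dependency, so F must belong to every candidate key.
{F}⁺ = {F}, which is not all of the schema, so we must add further attributes.
{B, F}⁺: B→CNQ adds C, N, Q; FN→BCH adds H → {B, C, F, H, N, Q}.
{F, H}⁺: H→BCN adds B, C, N; BCF→NQ adds Q → {B, C, F, H, N, Q}.
{F, N}⁺: FN→BCH adds B, C, H; BCF→NQ adds Q → {B, C, F, H, N, Q}.
Any other superkey contains one of these as a subset, so there are no further candidate keys.

{B, F}, {F, H}, {F, N}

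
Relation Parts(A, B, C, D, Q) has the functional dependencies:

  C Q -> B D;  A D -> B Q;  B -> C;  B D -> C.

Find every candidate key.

{A, D}, {A, B, Q}, {A, C, Q}

Attribute A never appears on the right-hand side of any dependency, so A must belong to every candidate key.
{A}⁺ = {A}, which is not all of the schema, so we must add further attributes.
{A, D}⁺: AD→BQ adds B, Q; B→C adds C → {A, B, C, D, Q}. Minimal: {D}⁺ = {D}; {A}⁺ = {A} — none reach the full schema.
{A, B, Q}⁺: B→C adds C; CQ→BD adds D → {A, B, C, D, Q}. Minimal: {B, Q}⁺ = {B, C, D, Q}; {A, Q}⁺ = {A, Q}; {A, B}⁺ = {A, B, C} — none reach the full schema.
{A, C, Q}⁺: CQ→BD adds B, D → {A, B, C, D, Q}. Minimal: {C, Q}⁺ = {B, C, D, Q}; {A, Q}⁺ = {A, Q}; {A, C}⁺ = {A, C} — none reach the full schema.
Any other superkey contains one of these as a subset, so there are no further candidate keys.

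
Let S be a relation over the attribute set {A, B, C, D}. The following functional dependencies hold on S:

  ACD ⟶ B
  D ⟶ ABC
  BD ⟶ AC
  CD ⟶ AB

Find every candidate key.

(D)

Attribute D never appears on the right-hand side of any dependency, so D must belong to every candidate key.
{D}⁺ = {A, B, C, D}, which is all of the schema, so {D} is the only candidate key.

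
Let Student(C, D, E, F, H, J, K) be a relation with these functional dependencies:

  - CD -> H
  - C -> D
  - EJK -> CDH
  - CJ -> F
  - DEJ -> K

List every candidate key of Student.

Attributes E, J never appear on any right-hand side, so every candidate key must contain {E, J}.
{E, J}⁺ = {E, J}, which is not all of the schema, so we must add further attributes.
{C, E, J}⁺: C→D adds D; CJ→F adds F; DEJ→K adds K; CD→H adds H → {C, D, E, F, H, J, K}.
{D, E, J}⁺: DEJ→K adds K; EJK→CDH adds C, H; CJ→F adds F → {C, D, E, F, H, J, K}.
{E, J, K}⁺: EJK→CDH adds C, D, H; CJ→F adds F → {C, D, E, F, H, J, K}.
Any other superkey contains one of these as a subset, so there are no further candidate keys.

CEJ; DEJ; EJK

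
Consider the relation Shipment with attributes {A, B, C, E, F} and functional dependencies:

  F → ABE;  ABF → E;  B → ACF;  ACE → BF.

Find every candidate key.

(B), (F), (A, C, E)

{B}⁺: B→ACF adds A, C, F; F→ABE adds E → {A, B, C, E, F}.
{F}⁺: F→ABE adds A, B, E; B→ACF adds C → {A, B, C, E, F}.
{A, C, E}⁺: ACE→BF adds B, F → {A, B, C, E, F}. Minimal: {C, E}⁺ = {C, E}; {A, E}⁺ = {A, E}; {A, C}⁺ = {A, C} — none reach the full schema.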